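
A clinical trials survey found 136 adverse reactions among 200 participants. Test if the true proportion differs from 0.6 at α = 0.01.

p̂ = 0.68, p₀ = 0.6. z = (p̂ - p₀)/√(p₀(1-p₀)/n) = 2.309. Critical: ±2.576. Fail to reject H₀.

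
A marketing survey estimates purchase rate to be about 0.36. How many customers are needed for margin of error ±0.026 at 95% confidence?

n = z²p(1-p)/E² = 1.96²×0.36×0.64/0.026² = 1309.3 → n = 1310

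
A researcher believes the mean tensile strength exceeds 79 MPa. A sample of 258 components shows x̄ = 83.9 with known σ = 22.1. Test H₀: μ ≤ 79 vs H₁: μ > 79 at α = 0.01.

z = 3.561. Critical value: 2.33. Reject H₀.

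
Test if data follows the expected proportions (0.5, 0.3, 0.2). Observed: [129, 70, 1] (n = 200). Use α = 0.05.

Expected: [100.0, 60.0, 40.0]. χ² = 48.102. df = 2, critical = 5.991. Reject H₀.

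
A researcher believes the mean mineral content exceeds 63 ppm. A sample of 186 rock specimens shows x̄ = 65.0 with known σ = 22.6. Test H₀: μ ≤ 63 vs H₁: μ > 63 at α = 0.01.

z = 1.207. Critical value: 2.33. Fail to reject H₀.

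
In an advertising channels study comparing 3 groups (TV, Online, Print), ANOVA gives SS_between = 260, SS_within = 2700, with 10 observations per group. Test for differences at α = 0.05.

df_between = 2, df_within = 27. F = MS_between/MS_within = 130.0/100.0 = 1.3. F_crit ≈ 3.354. Fail to reject H₀.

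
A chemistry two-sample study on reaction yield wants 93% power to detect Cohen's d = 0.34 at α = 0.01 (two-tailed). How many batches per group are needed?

z_{α/2} = 2.576, z_β = Φ⁻¹(0.93) = 1.476. For small effect (d = 0.34): n per group = 2(z_{α/2} + z_β)²/d² = 2(2.576 + 1.476)²/0.34² = 284.1 → 285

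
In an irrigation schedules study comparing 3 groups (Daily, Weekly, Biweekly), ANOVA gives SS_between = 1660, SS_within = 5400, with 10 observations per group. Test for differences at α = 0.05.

df_between = 2, df_within = 27. F = MS_between/MS_within = 830.0/200.0 = 4.15. F_crit ≈ 3.354. Reject H₀. At least one mean differs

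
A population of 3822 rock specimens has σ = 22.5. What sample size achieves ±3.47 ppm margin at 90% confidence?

Without FPC: n₀ = (1.645×22.5/3.47)² = 113.773. With FPC: n = n₀N/(n₀+N-1) = 110.5 → n = 111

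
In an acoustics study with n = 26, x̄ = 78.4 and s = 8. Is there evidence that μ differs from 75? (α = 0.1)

t = (x̄ - μ₀)/(s/√n) = (78.4 - 75)/(8/√26) = 2.167. df = 25, critical t = ±1.708. Reject H₀.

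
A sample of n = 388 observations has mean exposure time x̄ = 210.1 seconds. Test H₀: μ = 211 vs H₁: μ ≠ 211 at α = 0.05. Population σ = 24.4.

z = (x̄ - μ₀)/(σ/√n) = (210.1 - 211)/(24.4/√388) = -0.727. Critical value: ±1.96. Since |-0.727| ≤ 1.96, Fail to reject H₀.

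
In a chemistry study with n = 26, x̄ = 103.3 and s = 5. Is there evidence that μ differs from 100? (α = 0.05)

t = (x̄ - μ₀)/(s/√n) = (103.3 - 100)/(5/√26) = 3.365. df = 25, critical t = ±2.06. Reject H₀.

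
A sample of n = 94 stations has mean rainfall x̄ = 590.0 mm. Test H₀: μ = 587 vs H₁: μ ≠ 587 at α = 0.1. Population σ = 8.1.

z = (x̄ - μ₀)/(σ/√n) = (590.0 - 587)/(8.1/√94) = 3.591. Critical value: ±1.645. Since |3.591| > 1.645, Reject H₀.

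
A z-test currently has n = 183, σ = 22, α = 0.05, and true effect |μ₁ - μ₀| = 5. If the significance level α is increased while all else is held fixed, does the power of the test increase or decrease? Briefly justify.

Power increases: a larger α lowers the critical value, so more of the H₁ sampling distribution falls in the rejection region.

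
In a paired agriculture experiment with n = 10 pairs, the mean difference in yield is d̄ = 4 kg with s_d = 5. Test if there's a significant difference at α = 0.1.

t = d̄/(s_d/√n) = 4/(5/√10) = 2.53. df = 9, critical t = ±1.833. Reject H₀.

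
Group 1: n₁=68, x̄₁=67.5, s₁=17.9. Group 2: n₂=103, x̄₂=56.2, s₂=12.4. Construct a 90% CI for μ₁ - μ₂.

Difference = 11.3. SE = √(17.9²/68 + 12.4²/103) = 2.491. CI = (7.2, 15.4)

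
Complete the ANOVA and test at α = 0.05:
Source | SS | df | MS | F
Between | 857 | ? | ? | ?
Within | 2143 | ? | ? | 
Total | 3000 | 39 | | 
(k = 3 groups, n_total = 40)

df_between = 2, df_within = 37. MS_between = 428.5, MS_within = 57.92. F = 7.398, F_crit ≈ 3.252. Reject H₀.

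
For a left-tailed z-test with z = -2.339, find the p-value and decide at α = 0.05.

p = P(Z < -2.339) = Φ(-2.339) ≈ 0.0097. Since p < 0.05, reject H₀ (significant) at α = 0.05.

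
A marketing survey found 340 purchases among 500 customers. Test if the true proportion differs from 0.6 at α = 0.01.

p̂ = 0.68, p₀ = 0.6. z = (p̂ - p₀)/√(p₀(1-p₀)/n) = 3.651. Critical: ±2.576. Reject H₀.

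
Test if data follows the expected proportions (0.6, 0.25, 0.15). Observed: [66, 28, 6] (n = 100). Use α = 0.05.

Expected: [60.0, 25.0, 15.0]. χ² = 6.36. df = 2, critical = 5.991. Reject H₀.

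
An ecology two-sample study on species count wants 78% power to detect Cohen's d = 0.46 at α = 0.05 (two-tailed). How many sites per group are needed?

z_{α/2} = 1.96, z_β = Φ⁻¹(0.78) = 0.772. For small effect (d = 0.46): n per group = 2(z_{α/2} + z_β)²/d² = 2(1.96 + 0.772)²/0.46² = 70.5 → 71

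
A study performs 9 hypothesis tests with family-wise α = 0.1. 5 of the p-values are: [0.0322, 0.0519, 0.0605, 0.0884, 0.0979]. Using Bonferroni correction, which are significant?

Bonferroni α = 0.1/9 = 0.01111. None of the given p-values are significant.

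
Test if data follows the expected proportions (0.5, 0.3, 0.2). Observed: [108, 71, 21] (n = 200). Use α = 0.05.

Expected: [100.0, 60.0, 40.0]. χ² = 11.682. df = 2, critical = 5.991. Reject H₀.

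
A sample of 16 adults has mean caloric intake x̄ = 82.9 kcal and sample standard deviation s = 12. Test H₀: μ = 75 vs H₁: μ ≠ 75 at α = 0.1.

t = (x̄ - μ₀)/(s/√n) = (82.9 - 75)/(12/√16) = 2.633. df = 15, critical t = ±1.753. Reject H₀.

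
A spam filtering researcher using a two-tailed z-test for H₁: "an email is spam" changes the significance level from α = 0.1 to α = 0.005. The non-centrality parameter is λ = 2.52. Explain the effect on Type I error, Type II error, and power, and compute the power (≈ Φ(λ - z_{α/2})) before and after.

Decreasing α from 0.1 to 0.005:
• Type I error rate decreases (α is the Type I rate by definition).
• Critical value moves from z_{α/2} = 1.645 to 2.807, so power = Φ(λ - z_{α/2}) goes from Φ(2.52 - 1.645) = 0.809 to Φ(2.52 - 2.807) = 0.387.
• Type II error rate β = 1 - power therefore increases (0.191 → 0.613).
Appropriate when false positives are costly — here, a legitimate email is sent to the spam folder and the user misses it.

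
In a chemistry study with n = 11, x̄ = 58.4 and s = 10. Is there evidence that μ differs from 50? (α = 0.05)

t = (x̄ - μ₀)/(s/√n) = (58.4 - 50)/(10/√11) = 2.786. df = 10, critical t = ±2.228. Reject H₀.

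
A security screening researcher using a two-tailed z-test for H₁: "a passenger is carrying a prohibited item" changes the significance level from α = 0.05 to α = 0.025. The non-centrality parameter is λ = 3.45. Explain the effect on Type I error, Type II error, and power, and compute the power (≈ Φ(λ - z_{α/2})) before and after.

Decreasing α from 0.05 to 0.025:
• Type I error rate decreases (α is the Type I rate by definition).
• Critical value moves from z_{α/2} = 1.96 to 2.241, so power = Φ(λ - z_{α/2}) goes from Φ(3.45 - 1.96) = 0.932 to Φ(3.45 - 2.241) = 0.887.
• Type II error rate β = 1 - power therefore increases (0.068 → 0.113).
Appropriate when false positives are costly — here, detaining an innocent passenger — delay and inconvenience.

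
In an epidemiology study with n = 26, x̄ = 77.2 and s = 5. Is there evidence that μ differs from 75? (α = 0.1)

t = (x̄ - μ₀)/(s/√n) = (77.2 - 75)/(5/√26) = 2.244. df = 25, critical t = ±1.708. Reject H₀.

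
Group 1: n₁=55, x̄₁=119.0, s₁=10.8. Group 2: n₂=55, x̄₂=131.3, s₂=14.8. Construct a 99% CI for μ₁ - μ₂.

Difference = -12.3. SE = √(10.8²/55 + 14.8²/55) = 2.47. CI = (-18.66, -5.94)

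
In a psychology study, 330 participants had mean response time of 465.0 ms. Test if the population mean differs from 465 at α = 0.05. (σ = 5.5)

z = (x̄ - μ₀)/(σ/√n) = (465.0 - 465)/(5.5/√330) = 0.0. Critical value: ±1.96. Since |0.0| ≤ 1.96, Fail to reject H₀.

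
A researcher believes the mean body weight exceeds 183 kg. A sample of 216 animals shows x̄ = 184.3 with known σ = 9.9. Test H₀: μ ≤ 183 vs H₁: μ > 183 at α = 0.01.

z = 1.93. Critical value: 2.33. Fail to reject H₀.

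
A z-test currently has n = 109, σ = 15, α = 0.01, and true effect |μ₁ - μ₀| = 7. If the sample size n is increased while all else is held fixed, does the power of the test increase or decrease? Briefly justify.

Power increases: a larger n shrinks the standard error σ/√n, moving the sampling distribution under H₁ further from the critical value.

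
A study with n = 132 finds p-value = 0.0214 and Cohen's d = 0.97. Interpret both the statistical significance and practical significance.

Statistically significant (p = 0.0214 < 0.05). Cohen's d = 0.97 indicates a large effect size. Both statistical and practical significance should be considered.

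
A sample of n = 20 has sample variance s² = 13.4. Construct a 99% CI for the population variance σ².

df = 19. χ²_{0.005} = 38.582, χ²_{0.995} = 6.844. CI for σ² = ((n-1)s²/χ²_{α/2}, (n-1)s²/χ²_{1-α/2}) = (19·13.4/38.582, 19·13.4/6.844) = (6.6, 37.2)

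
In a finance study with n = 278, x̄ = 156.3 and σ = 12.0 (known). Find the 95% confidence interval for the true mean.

CI = x̄ ± z*(σ/√n) = 156.3 ± 1.96(12.0/√278) = 156.3 ± 1.41 = (154.89, 157.71)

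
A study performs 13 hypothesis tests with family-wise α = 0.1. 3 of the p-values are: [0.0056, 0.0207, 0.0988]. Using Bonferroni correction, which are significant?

Bonferroni α = 0.1/13 = 0.00769. Significant p-values: [0.0056]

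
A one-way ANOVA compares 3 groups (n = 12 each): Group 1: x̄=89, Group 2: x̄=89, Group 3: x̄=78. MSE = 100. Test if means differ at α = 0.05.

Grand mean = 85.33. SS_between = 968.0, MS_between = 484.0. F = 4.84, F_crit ≈ 3.285. Reject H₀.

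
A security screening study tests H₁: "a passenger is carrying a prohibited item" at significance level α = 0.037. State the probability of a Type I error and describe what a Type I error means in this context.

P(Type I error) = α = 0.037. A Type I error is rejecting H₀ when H₀ is actually true (false positive) — here, concluding that a passenger is carrying a prohibited item when in fact this is not the case. Consequence: detaining an innocent passenger — delay and inconvenience.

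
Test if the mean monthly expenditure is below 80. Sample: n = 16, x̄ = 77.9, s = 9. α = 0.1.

t = (77.9 - 80)/(9/√16) = -0.933, df = 15. Critical t = -1.341. Fail to reject H₀.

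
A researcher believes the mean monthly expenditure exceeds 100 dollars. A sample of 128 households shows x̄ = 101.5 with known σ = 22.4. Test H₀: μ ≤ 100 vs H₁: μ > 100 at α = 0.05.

z = 0.758. Critical value: 1.645. Fail to reject H₀.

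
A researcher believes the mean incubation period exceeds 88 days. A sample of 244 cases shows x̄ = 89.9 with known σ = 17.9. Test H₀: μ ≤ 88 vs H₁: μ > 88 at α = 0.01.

z = 1.658. Critical value: 2.33. Fail to reject H₀.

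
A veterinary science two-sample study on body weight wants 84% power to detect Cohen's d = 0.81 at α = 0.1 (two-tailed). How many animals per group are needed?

z_{α/2} = 1.645, z_β = Φ⁻¹(0.84) = 0.994. For large effect (d = 0.81): n per group = 2(z_{α/2} + z_β)²/d² = 2(1.645 + 0.994)²/0.81² = 21.2 → 22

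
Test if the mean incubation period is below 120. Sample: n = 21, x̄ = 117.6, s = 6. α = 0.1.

t = (117.6 - 120)/(6/√21) = -1.833, df = 20. Critical t = -1.325. Reject H₀.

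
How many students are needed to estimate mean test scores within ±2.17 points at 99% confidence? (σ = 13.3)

n = (z*σ/E)² = (2.576×13.3/2.17)² = 249.3 → n = 250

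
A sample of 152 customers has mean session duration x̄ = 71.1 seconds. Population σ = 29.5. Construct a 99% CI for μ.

CI = x̄ ± z*(σ/√n) = 71.1 ± 2.576(29.5/√152) = 71.1 ± 6.16 = (64.94, 77.26)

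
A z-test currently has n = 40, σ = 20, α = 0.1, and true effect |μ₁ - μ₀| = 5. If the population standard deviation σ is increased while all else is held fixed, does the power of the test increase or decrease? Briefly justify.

Power decreases: a larger σ inflates the standard error σ/√n, pulling the sampling distribution under H₁ back toward the critical value.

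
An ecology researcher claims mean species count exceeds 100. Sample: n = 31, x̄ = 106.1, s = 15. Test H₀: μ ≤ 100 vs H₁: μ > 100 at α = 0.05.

t = (106.1 - 100)/(15/√31) = 2.264, df = 30. Critical t = 1.697. Reject H₀.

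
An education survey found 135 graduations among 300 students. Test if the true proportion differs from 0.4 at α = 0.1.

p̂ = 0.45, p₀ = 0.4. z = (p̂ - p₀)/√(p₀(1-p₀)/n) = 1.768. Critical: ±1.645. Reject H₀.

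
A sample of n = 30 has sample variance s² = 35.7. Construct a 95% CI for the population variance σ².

df = 29. χ²_{0.025} = 45.722, χ²_{0.975} = 16.047. CI for σ² = ((n-1)s²/χ²_{α/2}, (n-1)s²/χ²_{1-α/2}) = (29·35.7/45.722, 29·35.7/16.047) = (22.64, 64.52)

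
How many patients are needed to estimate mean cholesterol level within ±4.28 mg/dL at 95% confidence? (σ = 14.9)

n = (z*σ/E)² = (1.96×14.9/4.28)² = 46.6 → n = 47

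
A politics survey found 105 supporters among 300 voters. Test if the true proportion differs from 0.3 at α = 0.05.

p̂ = 0.35, p₀ = 0.3. z = (p̂ - p₀)/√(p₀(1-p₀)/n) = 1.89. Critical: ±1.96. Fail to reject H₀.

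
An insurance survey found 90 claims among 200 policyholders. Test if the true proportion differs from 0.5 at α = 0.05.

p̂ = 0.45, p₀ = 0.5. z = (p̂ - p₀)/√(p₀(1-p₀)/n) = -1.414. Critical: ±1.96. Fail to reject H₀.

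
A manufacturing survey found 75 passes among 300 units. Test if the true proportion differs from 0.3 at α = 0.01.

p̂ = 0.25, p₀ = 0.3. z = (p̂ - p₀)/√(p₀(1-p₀)/n) = -1.89. Critical: ±2.576. Fail to reject H₀.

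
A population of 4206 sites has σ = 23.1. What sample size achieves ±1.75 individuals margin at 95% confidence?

Without FPC: n₀ = (1.96×23.1/1.75)² = 669.36. With FPC: n = n₀N/(n₀+N-1) = 577.6 → n = 578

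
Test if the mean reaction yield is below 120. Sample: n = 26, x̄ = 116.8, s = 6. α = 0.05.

t = (116.8 - 120)/(6/√26) = -2.719, df = 25. Critical t = -1.708. Reject H₀.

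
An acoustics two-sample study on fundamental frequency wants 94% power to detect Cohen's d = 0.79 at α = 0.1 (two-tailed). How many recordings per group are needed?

z_{α/2} = 1.645, z_β = Φ⁻¹(0.94) = 1.555. For medium effect (d = 0.79): n per group = 2(z_{α/2} + z_β)²/d² = 2(1.645 + 1.555)²/0.79² = 32.8 → 33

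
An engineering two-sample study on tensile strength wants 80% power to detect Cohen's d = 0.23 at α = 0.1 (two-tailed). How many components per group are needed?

z_{α/2} = 1.645, z_β = Φ⁻¹(0.8) = 0.842. For small effect (d = 0.23): n per group = 2(z_{α/2} + z_β)²/d² = 2(1.645 + 0.842)²/0.23² = 233.8 → 234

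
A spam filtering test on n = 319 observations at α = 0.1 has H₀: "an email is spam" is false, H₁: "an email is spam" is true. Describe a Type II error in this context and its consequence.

Type II error: failing to reject H₀ when it is false — concluding that an email is spam is not supported when in fact it is. Consequence: a spam email lands in the inbox.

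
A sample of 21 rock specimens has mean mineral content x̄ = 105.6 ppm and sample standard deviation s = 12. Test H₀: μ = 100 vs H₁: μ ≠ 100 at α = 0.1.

t = (x̄ - μ₀)/(s/√n) = (105.6 - 100)/(12/√21) = 2.139. df = 20, critical t = ±1.725. Reject H₀.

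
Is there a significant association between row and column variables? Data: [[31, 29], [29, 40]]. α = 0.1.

χ² = 1.198. df = 1, critical = 2.706. Fail to reject H₀. No evidence of dependence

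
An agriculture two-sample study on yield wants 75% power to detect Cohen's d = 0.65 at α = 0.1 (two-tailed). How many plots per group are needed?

z_{α/2} = 1.645, z_β = Φ⁻¹(0.75) = 0.674. For medium effect (d = 0.65): n per group = 2(z_{α/2} + z_β)²/d² = 2(1.645 + 0.674)²/0.65² = 25.5 → 26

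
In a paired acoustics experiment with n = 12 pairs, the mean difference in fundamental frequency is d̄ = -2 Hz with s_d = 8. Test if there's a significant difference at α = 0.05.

t = d̄/(s_d/√n) = -2/(8/√12) = -0.866. df = 11, critical t = ±2.201. Fail to reject H₀.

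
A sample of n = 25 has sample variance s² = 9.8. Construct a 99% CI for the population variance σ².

df = 24. χ²_{0.005} = 45.559, χ²_{0.995} = 9.886. CI for σ² = ((n-1)s²/χ²_{α/2}, (n-1)s²/χ²_{1-α/2}) = (24·9.8/45.559, 24·9.8/9.886) = (5.16, 23.79)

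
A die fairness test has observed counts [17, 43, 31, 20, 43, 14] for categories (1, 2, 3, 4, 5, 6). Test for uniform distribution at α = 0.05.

Expected = 28 each. χ² = Σ(O-E)²/E = 30.0. df = 5, critical value = 11.07. Reject H₀.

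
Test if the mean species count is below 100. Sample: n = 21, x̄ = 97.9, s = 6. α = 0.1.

t = (97.9 - 100)/(6/√21) = -1.604, df = 20. Critical t = -1.325. Reject H₀.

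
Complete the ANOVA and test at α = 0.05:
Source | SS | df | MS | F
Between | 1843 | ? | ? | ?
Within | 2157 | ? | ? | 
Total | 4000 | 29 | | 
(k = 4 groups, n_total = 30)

df_between = 3, df_within = 26. MS_between = 614.33, MS_within = 82.96. F = 7.405, F_crit ≈ 2.975. Reject H₀.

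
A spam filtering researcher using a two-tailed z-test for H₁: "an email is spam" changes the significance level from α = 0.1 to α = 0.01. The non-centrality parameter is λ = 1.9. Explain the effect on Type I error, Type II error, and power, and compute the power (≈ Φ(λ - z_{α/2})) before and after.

Decreasing α from 0.1 to 0.01:
• Type I error rate decreases (α is the Type I rate by definition).
• Critical value moves from z_{α/2} = 1.645 to 2.576, so power = Φ(λ - z_{α/2}) goes from Φ(1.9 - 1.645) = 0.601 to Φ(1.9 - 2.576) = 0.25.
• Type II error rate β = 1 - power therefore increases (0.399 → 0.75).
Appropriate when false positives are costly — here, a legitimate email is sent to the spam folder and the user misses it.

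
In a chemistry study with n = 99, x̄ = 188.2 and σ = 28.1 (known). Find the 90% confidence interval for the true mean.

CI = x̄ ± z*(σ/√n) = 188.2 ± 1.645(28.1/√99) = 188.2 ± 4.65 = (183.55, 192.85)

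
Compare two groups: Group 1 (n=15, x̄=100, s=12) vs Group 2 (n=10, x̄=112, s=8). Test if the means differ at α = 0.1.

Pooled sp = 10.62. t = -2.769, df = 23. Critical t = ±1.714. Reject H₀.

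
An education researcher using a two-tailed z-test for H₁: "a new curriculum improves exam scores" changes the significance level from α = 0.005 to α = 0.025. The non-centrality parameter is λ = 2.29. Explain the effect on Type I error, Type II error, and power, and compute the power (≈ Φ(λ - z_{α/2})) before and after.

Increasing α from 0.005 to 0.025:
• Type I error rate increases (α is the Type I rate by definition).
• Critical value moves from z_{α/2} = 2.807 to 2.241, so power = Φ(λ - z_{α/2}) goes from Φ(2.29 - 2.807) = 0.303 to Φ(2.29 - 2.241) = 0.52.
• Type II error rate β = 1 - power therefore decreases (0.697 → 0.48).
Appropriate when false negatives are costly — here, keeping the old curriculum when the new one would have helped students.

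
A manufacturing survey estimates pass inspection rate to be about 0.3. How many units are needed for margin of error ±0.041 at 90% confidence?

n = z²p(1-p)/E² = 1.645²×0.3×0.7/0.041² = 338.1 → n = 339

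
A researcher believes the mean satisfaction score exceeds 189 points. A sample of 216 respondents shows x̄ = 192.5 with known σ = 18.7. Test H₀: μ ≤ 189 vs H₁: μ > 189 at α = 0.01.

z = 2.751. Critical value: 2.33. Reject H₀.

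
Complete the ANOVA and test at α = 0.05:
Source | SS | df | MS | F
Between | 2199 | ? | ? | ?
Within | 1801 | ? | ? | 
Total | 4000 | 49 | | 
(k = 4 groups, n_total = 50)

df_between = 3, df_within = 46. MS_between = 733.0, MS_within = 39.15. F = 18.722, F_crit ≈ 2.807. Reject H₀.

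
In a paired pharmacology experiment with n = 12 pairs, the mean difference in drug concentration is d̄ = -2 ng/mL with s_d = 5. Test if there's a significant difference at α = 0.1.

t = d̄/(s_d/√n) = -2/(5/√12) = -1.386. df = 11, critical t = ±1.796. Fail to reject H₀.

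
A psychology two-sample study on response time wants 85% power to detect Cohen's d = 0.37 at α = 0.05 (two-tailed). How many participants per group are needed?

z_{α/2} = 1.96, z_β = Φ⁻¹(0.85) = 1.036. For small effect (d = 0.37): n per group = 2(z_{α/2} + z_β)²/d² = 2(1.96 + 1.036)²/0.37² = 131.1 → 132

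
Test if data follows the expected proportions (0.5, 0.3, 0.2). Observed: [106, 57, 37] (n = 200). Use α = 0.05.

Expected: [100.0, 60.0, 40.0]. χ² = 0.735. df = 2, critical = 5.991. Fail to reject H₀.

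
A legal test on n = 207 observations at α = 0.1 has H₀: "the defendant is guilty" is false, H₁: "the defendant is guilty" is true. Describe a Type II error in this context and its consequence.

Type II error: failing to reject H₀ when it is false — concluding that the defendant is guilty is not supported when in fact it is. Consequence: acquitting a guilty person.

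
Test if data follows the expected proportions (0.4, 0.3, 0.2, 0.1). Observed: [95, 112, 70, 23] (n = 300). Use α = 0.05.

Expected: [120.0, 90.0, 60.0, 30.0]. χ² = 13.886. df = 3, critical = 7.815. Reject H₀.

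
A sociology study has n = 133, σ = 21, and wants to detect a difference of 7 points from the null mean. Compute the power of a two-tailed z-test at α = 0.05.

SE = σ/√n = 21/√133 = 1.821. Non-centrality λ = d/SE = 7/1.821 = 3.844. Power ≈ Φ(λ - z_{α/2}) = Φ(3.844 - 1.96) = Φ(1.884) = 0.97.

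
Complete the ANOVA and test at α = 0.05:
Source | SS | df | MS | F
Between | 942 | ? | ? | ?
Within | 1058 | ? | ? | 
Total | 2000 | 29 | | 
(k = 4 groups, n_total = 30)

df_between = 3, df_within = 26. MS_between = 314.0, MS_within = 40.69. F = 7.716, F_crit ≈ 2.975. Reject H₀.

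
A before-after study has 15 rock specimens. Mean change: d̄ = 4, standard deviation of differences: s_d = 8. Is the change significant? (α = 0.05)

t = d̄/(s_d/√n) = 4/(8/√15) = 1.936. df = 14, critical t = ±2.145. Fail to reject H₀.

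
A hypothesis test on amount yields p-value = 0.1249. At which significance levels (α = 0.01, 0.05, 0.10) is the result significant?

p = 0.1249. Not significant at any of the given levels.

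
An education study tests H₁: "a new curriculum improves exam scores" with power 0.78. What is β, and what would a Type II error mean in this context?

β = 1 - power = 1 - 0.78 = 0.22. A Type II error is failing to reject H₀ when H₀ is false (false negative) — here, failing to conclude that a new curriculum improves exam scores when in fact it is true. Consequence: keeping the old curriculum when the new one would have helped students.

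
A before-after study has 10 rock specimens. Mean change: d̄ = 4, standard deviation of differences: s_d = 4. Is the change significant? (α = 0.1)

t = d̄/(s_d/√n) = 4/(4/√10) = 3.162. df = 9, critical t = ±1.833. Reject H₀.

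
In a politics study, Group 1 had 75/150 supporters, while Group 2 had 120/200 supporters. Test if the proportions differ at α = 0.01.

p̂₁ = 0.5, p̂₂ = 0.6, pooled p̂ = 0.557. z = -1.864. Critical: ±2.576. Fail to reject H₀.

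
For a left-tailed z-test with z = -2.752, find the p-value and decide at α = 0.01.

p = P(Z < -2.752) = Φ(-2.752) ≈ 0.003. Since p < 0.01, reject H₀ (significant) at α = 0.01.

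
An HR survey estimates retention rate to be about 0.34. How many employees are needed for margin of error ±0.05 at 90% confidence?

n = z²p(1-p)/E² = 1.645²×0.34×0.66/0.05² = 242.9 → n = 243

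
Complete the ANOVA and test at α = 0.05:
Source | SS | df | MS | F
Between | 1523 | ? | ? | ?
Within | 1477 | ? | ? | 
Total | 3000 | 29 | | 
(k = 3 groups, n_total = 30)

df_between = 2, df_within = 27. MS_between = 761.5, MS_within = 54.7. F = 13.92, F_crit ≈ 3.354. Reject H₀.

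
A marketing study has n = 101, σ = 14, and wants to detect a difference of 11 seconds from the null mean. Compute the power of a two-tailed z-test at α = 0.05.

SE = σ/√n = 14/√101 = 1.393. Non-centrality λ = d/SE = 11/1.393 = 7.896. Power ≈ Φ(λ - z_{α/2}) = Φ(7.896 - 1.96) = Φ(5.936) = 1.0.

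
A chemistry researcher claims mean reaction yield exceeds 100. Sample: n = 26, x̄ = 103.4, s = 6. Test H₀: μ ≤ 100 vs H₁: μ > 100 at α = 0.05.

t = (103.4 - 100)/(6/√26) = 2.889, df = 25. Critical t = 1.708. Reject H₀.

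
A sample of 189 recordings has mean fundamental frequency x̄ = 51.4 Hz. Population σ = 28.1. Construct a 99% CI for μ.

CI = x̄ ± z*(σ/√n) = 51.4 ± 2.576(28.1/√189) = 51.4 ± 5.27 = (46.13, 56.67)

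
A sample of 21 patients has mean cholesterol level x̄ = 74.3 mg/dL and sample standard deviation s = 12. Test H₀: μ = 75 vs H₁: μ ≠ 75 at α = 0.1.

t = (x̄ - μ₀)/(s/√n) = (74.3 - 75)/(12/√21) = -0.267. df = 20, critical t = ±1.725. Fail to reject H₀.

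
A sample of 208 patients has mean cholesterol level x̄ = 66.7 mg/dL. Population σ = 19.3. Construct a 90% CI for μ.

CI = x̄ ± z*(σ/√n) = 66.7 ± 1.645(19.3/√208) = 66.7 ± 2.2 = (64.5, 68.9)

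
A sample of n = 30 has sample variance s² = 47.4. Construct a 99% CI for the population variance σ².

df = 29. χ²_{0.005} = 52.336, χ²_{0.995} = 13.121. CI for σ² = ((n-1)s²/χ²_{α/2}, (n-1)s²/χ²_{1-α/2}) = (29·47.4/52.336, 29·47.4/13.121) = (26.26, 104.76)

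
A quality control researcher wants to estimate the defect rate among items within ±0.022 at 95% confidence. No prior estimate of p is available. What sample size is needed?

Conservative approach: use p = 0.5 (maximizes p(1-p) = 0.25). n = z²(0.25)/E² = 1.96²×0.25/0.022² = 1984.3 → n = 1985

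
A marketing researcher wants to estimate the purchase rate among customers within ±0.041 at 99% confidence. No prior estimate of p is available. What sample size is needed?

Conservative approach: use p = 0.5 (maximizes p(1-p) = 0.25). n = z²(0.25)/E² = 2.576²×0.25/0.041² = 986.9 → n = 987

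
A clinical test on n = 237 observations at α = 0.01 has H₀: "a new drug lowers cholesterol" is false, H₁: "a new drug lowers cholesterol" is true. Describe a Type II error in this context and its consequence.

Type II error: failing to reject H₀ when it is false — concluding that a new drug lowers cholesterol is not supported when in fact it is. Consequence: shelving an effective drug — patients miss out on a treatment that would have helped.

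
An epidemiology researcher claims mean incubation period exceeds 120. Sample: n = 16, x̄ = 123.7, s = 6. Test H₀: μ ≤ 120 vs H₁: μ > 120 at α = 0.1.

t = (123.7 - 120)/(6/√16) = 2.467, df = 15. Critical t = 1.341. Reject H₀.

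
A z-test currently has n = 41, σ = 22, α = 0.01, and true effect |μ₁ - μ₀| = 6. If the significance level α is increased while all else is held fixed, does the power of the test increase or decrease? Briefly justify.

Power increases: a larger α lowers the critical value, so more of the H₁ sampling distribution falls in the rejection region.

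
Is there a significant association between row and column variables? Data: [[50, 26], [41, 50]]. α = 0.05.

χ² = 7.18. df = 1, critical = 3.841. Reject H₀. Variables are dependent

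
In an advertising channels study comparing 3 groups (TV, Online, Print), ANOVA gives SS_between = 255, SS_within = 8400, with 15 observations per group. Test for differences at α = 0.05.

df_between = 2, df_within = 42. F = MS_between/MS_within = 127.5/200.0 = 0.637. F_crit ≈ 3.22. Fail to reject H₀.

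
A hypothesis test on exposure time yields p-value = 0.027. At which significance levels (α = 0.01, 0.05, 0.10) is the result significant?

p = 0.027. Significant at: α = 0.05, 0.1.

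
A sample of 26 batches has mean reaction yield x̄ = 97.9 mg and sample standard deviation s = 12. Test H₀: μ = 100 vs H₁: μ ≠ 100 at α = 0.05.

t = (x̄ - μ₀)/(s/√n) = (97.9 - 100)/(12/√26) = -0.892. df = 25, critical t = ±2.06. Fail to reject H₀.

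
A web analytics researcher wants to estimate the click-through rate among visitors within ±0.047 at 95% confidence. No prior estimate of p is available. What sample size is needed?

Conservative approach: use p = 0.5 (maximizes p(1-p) = 0.25). n = z²(0.25)/E² = 1.96²×0.25/0.047² = 434.8 → n = 435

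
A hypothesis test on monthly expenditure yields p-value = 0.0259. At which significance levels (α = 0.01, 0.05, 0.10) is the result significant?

p = 0.0259. Significant at: α = 0.05, 0.1.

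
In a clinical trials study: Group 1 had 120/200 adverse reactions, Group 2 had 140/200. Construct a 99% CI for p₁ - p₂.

p̂₁ = 0.6, p̂₂ = 0.7. Difference = -0.1. CI = (-0.222, 0.022)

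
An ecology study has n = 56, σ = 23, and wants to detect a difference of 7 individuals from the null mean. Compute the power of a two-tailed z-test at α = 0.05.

SE = σ/√n = 23/√56 = 3.074. Non-centrality λ = d/SE = 7/3.074 = 2.278. Power ≈ Φ(λ - z_{α/2}) = Φ(2.278 - 1.96) = Φ(0.318) = 0.625.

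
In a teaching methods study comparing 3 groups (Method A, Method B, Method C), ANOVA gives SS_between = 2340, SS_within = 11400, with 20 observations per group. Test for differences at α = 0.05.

df_between = 2, df_within = 57. F = MS_between/MS_within = 1170.0/200.0 = 5.85. F_crit ≈ 3.159. Reject H₀. At least one mean differs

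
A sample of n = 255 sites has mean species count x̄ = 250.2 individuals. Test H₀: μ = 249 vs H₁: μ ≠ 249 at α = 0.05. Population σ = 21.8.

z = (x̄ - μ₀)/(σ/√n) = (250.2 - 249)/(21.8/√255) = 0.879. Critical value: ±1.96. Since |0.879| ≤ 1.96, Fail to reject H₀.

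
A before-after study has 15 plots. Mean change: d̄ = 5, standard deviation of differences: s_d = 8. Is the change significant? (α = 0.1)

t = d̄/(s_d/√n) = 5/(8/√15) = 2.421. df = 14, critical t = ±1.761. Reject H₀.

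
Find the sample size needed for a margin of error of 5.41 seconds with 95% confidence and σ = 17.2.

n = (z*σ/E)² = (1.96×17.2/5.41)² = 38.8 → n = 39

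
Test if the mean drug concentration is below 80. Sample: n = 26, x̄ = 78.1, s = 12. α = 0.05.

t = (78.1 - 80)/(12/√26) = -0.807, df = 25. Critical t = -1.708. Fail to reject H₀.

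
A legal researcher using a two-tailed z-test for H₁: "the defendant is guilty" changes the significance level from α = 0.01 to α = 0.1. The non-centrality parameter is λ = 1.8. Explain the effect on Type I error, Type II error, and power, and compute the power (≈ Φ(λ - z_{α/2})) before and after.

Increasing α from 0.01 to 0.1:
• Type I error rate increases (α is the Type I rate by definition).
• Critical value moves from z_{α/2} = 2.576 to 1.645, so power = Φ(λ - z_{α/2}) goes from Φ(1.8 - 2.576) = 0.219 to Φ(1.8 - 1.645) = 0.562.
• Type II error rate β = 1 - power therefore decreases (0.781 → 0.438).
Appropriate when false negatives are costly — here, acquitting a guilty person.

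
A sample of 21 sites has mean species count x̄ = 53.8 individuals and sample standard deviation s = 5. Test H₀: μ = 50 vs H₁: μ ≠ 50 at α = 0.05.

t = (x̄ - μ₀)/(s/√n) = (53.8 - 50)/(5/√21) = 3.483. df = 20, critical t = ±2.086. Reject H₀.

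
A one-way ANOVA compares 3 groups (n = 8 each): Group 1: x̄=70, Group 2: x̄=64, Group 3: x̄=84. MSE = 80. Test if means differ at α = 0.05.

Grand mean = 72.67. SS_between = 1685.33, MS_between = 842.67. F = 10.533, F_crit ≈ 3.467. Reject H₀.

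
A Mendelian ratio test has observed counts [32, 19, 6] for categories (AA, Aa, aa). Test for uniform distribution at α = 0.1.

Expected = 19 each. χ² = Σ(O-E)²/E = 17.789. df = 2, critical value = 4.605. Reject H₀.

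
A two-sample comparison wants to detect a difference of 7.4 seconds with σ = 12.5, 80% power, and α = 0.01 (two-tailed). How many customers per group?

n per group = 2(z_α/2 + z_β)²σ²/d² = 2×(2.576 + 0.84)²×12.5²/7.4² = 66.6 → n = 67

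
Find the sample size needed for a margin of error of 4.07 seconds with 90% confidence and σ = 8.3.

n = (z*σ/E)² = (1.645×8.3/4.07)² = 11.3 → n = 12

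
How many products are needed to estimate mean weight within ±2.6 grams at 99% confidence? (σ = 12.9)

n = (z*σ/E)² = (2.576×12.9/2.6)² = 163.4 → n = 164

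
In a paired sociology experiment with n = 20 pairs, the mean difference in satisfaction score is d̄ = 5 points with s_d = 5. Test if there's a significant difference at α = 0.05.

t = d̄/(s_d/√n) = 5/(5/√20) = 4.472. df = 19, critical t = ±2.093. Reject H₀.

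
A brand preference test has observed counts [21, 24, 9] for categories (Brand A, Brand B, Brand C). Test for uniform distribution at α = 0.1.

Expected = 18 each. χ² = Σ(O-E)²/E = 7.0. df = 2, critical value = 4.605. Reject H₀.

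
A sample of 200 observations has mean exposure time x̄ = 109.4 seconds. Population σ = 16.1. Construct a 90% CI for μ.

CI = x̄ ± z*(σ/√n) = 109.4 ± 1.645(16.1/√200) = 109.4 ± 1.87 = (107.53, 111.27)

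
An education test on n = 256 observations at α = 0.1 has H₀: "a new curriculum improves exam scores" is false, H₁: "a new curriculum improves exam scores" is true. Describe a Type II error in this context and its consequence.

Type II error: failing to reject H₀ when it is false — concluding that a new curriculum improves exam scores is not supported when in fact it is. Consequence: keeping the old curriculum when the new one would have helped students.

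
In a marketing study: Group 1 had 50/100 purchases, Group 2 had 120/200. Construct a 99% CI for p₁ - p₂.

p̂₁ = 0.5, p̂₂ = 0.6. Difference = -0.1. CI = (-0.257, 0.057)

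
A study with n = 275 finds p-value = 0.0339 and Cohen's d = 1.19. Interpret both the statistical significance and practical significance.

Statistically significant (p = 0.0339 < 0.05). Cohen's d = 1.19 indicates a large effect size. Both statistical and practical significance should be considered.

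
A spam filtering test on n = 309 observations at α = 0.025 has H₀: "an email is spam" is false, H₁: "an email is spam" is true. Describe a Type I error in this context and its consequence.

Type I error: rejecting H₀ when it is true — concluding that an email is spam when in fact it is not. Consequence: a legitimate email is sent to the spam folder and the user misses it.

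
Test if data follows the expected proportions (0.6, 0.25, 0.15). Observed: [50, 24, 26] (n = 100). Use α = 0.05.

Expected: [60.0, 25.0, 15.0]. χ² = 9.773. df = 2, critical = 5.991. Reject H₀.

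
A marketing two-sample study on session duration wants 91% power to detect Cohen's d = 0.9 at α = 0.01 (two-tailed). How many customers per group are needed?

z_{α/2} = 2.576, z_β = Φ⁻¹(0.91) = 1.341. For large effect (d = 0.9): n per group = 2(z_{α/2} + z_β)²/d² = 2(2.576 + 1.341)²/0.9² = 37.9 → 38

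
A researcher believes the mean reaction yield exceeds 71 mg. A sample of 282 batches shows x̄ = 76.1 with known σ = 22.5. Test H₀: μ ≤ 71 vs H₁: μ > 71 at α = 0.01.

z = 3.806. Critical value: 2.33. Reject H₀.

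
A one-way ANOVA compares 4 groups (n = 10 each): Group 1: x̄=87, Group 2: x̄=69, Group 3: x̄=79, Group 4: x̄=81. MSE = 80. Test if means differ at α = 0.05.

Grand mean = 79.0. SS_between = 1680.0, MS_between = 560.0. F = 7.0, F_crit ≈ 2.866. Reject H₀.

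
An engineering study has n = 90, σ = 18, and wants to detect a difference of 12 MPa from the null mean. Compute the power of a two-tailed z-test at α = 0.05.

SE = σ/√n = 18/√90 = 1.897. Non-centrality λ = d/SE = 12/1.897 = 6.325. Power ≈ Φ(λ - z_{α/2}) = Φ(6.325 - 1.96) = Φ(4.365) = 1.0.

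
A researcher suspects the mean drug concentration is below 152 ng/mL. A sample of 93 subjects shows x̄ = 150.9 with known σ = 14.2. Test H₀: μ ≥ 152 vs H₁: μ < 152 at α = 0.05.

z = -0.747. Critical value: -1.645. Fail to reject H₀.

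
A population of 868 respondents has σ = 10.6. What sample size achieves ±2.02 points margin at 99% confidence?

Without FPC: n₀ = (2.576×10.6/2.02)² = 182.726. With FPC: n = n₀N/(n₀+N-1) = 151.1 → n = 152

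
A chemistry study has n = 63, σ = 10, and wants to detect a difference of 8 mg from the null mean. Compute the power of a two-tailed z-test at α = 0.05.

SE = σ/√n = 10/√63 = 1.26. Non-centrality λ = d/SE = 8/1.26 = 6.35. Power ≈ Φ(λ - z_{α/2}) = Φ(6.35 - 1.96) = Φ(4.39) = 1.0.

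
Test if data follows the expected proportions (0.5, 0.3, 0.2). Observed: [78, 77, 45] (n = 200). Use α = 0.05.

Expected: [100.0, 60.0, 40.0]. χ² = 10.282. df = 2, critical = 5.991. Reject H₀.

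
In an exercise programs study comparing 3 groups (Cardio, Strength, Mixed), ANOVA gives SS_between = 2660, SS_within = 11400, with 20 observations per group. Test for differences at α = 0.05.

df_between = 2, df_within = 57. F = MS_between/MS_within = 1330.0/200.0 = 6.65. F_crit ≈ 3.159. Reject H₀. At least one mean differs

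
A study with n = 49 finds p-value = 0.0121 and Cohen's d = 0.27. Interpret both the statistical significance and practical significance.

Statistically significant (p = 0.0121 < 0.05). Cohen's d = 0.27 indicates a small effect size. Both statistical and practical significance should be considered.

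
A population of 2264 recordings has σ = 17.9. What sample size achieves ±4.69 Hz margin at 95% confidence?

Without FPC: n₀ = (1.96×17.9/4.69)² = 55.959. With FPC: n = n₀N/(n₀+N-1) = 54.6 → n = 55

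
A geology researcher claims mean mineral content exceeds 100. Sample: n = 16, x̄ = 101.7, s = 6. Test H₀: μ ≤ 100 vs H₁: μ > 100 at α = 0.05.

t = (101.7 - 100)/(6/√16) = 1.133, df = 15. Critical t = 1.753. Fail to reject H₀.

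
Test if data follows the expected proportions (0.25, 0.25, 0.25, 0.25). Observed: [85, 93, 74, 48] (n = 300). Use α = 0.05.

Expected: [75.0, 75.0, 75.0, 75.0]. χ² = 15.387. df = 3, critical = 7.815. Reject H₀.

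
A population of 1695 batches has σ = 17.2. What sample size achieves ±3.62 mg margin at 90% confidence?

Without FPC: n₀ = (1.645×17.2/3.62)² = 61.09. With FPC: n = n₀N/(n₀+N-1) = 59.0 → n = 59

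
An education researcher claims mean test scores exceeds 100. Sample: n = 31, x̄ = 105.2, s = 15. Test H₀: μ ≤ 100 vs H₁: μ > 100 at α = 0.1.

t = (105.2 - 100)/(15/√31) = 1.93, df = 30. Critical t = 1.31. Reject H₀.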